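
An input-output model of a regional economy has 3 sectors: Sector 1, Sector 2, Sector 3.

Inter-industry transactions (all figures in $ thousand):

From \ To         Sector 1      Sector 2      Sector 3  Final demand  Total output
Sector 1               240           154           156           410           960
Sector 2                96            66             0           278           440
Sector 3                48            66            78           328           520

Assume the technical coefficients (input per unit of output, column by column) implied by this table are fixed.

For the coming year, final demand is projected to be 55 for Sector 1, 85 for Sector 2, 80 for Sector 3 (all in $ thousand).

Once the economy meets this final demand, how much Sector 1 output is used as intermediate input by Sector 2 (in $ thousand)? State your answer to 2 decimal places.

Technical coefficients a_ij = z_ij / X_j:
  a_11 = 240/960 = 0.25, a_21 = 96/960 = 0.10, a_31 = 48/960 = 0.05
  a_12 = 154/440 = 0.35, a_22 = 66/440 = 0.15, a_32 = 66/440 = 0.15
  a_13 = 156/520 = 0.30, a_23 = 0/520 = 0.00, a_33 = 78/520 = 0.15
I − A =
  [   0.75    -0.35    -0.30]
  [  -0.10     0.85     0.00]
  [  -0.05    -0.15     0.85]
Cofactors of I−A, C_ij = (−1)^(i+j)·(minor ij) (rows/columns in the sector order above):
  C_11 = (0.85)(0.85) − (0.00)(-0.15) = 0.7225
  C_12 = −[(-0.10)(0.85) − (0.00)(-0.05)] = 0.0850
  C_13 = (-0.10)(-0.15) − (0.85)(-0.05) = 0.0575
  C_21 = −[(-0.35)(0.85) − (-0.30)(-0.15)] = 0.3425
  C_22 = (0.75)(0.85) − (-0.30)(-0.05) = 0.6225
  C_23 = −[(0.75)(-0.15) − (-0.35)(-0.05)] = 0.1300
  C_31 = (-0.35)(0.00) − (-0.30)(0.85) = 0.2550
  C_32 = −[(0.75)(0.00) − (-0.30)(-0.10)] = 0.0300
  C_33 = (0.75)(0.85) − (-0.35)(-0.10) = 0.6025
det(I−A) = Σ_j (I−A)_1j·C_1j = (0.75)(0.7225) + (-0.35)(0.0850) + (-0.30)(0.0575) = 0.494875
adj(I−A) = Cᵀ =
  [ 0.7225   0.3425   0.2550]
  [ 0.0850   0.6225   0.0300]
  [ 0.0575   0.1300   0.6025]
(I − A)⁻¹ = adj(I−A) / det(I−A) ≈
  [   1.4600     0.6921     0.5153]
  [   0.1718     1.2579     0.0606]
  [   0.1162     0.2627     1.2175]
First solve x = (I − A)⁻¹ d = adj(I−A)·d / det(I−A); in particular x_2 = (0.0850·55 + 0.6225·85 + 0.0300·80) / 0.494875 = 59.9875 / 0.494875 ≈ 121.2175.
Intermediate flow from 1 to 2: z_12 = a_12 · x_2 = 0.35 × 59.9875 / 0.494875 = 20.995625 / 0.494875 ≈ 42.43.

z_12 = 42.43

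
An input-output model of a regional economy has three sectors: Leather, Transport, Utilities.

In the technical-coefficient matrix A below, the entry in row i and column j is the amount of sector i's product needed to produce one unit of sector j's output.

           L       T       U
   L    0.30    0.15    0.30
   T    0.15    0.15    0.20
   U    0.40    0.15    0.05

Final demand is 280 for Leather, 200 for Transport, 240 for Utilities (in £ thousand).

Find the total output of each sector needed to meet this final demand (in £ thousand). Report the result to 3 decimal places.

I − A =
  [   0.70    -0.15    -0.30]
  [  -0.15     0.85    -0.20]
  [  -0.40    -0.15     0.95]
Cofactors of I−A, C_ij = (−1)^(i+j)·(minor ij) (rows/columns in the sector order above):
  C_11 = (0.85)(0.95) − (-0.20)(-0.15) = 0.7775
  C_12 = −[(-0.15)(0.95) − (-0.20)(-0.40)] = 0.2225
  C_13 = (-0.15)(-0.15) − (0.85)(-0.40) = 0.3625
  C_21 = −[(-0.15)(0.95) − (-0.30)(-0.15)] = 0.1875
  C_22 = (0.70)(0.95) − (-0.30)(-0.40) = 0.5450
  C_23 = −[(0.70)(-0.15) − (-0.15)(-0.40)] = 0.1650
  C_31 = (-0.15)(-0.20) − (-0.30)(0.85) = 0.2850
  C_32 = −[(0.70)(-0.20) − (-0.30)(-0.15)] = 0.1850
  C_33 = (0.70)(0.85) − (-0.15)(-0.15) = 0.5725
det(I−A) = Σ_j (I−A)_1j·C_1j = (0.70)(0.7775) + (-0.15)(0.2225) + (-0.30)(0.3625) = 0.402125
adj(I−A) = Cᵀ =
  [ 0.7775   0.1875   0.2850]
  [ 0.2225   0.5450   0.1850]
  [ 0.3625   0.1650   0.5725]
(I − A)⁻¹ = adj(I−A) / det(I−A) ≈
  [   1.9335     0.4663     0.7087]
  [   0.5533     1.3553     0.4601]
  [   0.9015     0.4103     1.4237]
x = (I − A)⁻¹ d = adj(I−A)·d / det(I−A), with det(I−A) = 0.402125:
  x_L = (0.7775·280 + 0.1875·200 + 0.2850·240) / 0.402125 = 323.60 / 0.402125 ≈ 804.725
  x_T = (0.2225·280 + 0.5450·200 + 0.1850·240) / 0.402125 = 215.70 / 0.402125 ≈ 536.400
  x_U = (0.3625·280 + 0.1650·200 + 0.5725·240) / 0.402125 = 271.90 / 0.402125 ≈ 676.158

x_L = 804.725, x_T = 536.400, x_U = 676.158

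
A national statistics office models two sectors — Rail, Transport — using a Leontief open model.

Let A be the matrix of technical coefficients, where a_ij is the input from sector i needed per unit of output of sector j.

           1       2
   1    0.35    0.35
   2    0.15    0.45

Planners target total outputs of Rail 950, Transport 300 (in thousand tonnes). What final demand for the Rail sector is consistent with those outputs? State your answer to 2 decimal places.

d_1 = 512.50

I − A =
  [   0.65    -0.35]
  [  -0.15     0.55]
d = (I − A) x:
  d_1 = (+0.65)·950 + (-0.35)·300 = 512.50
  d_2 = (-0.15)·950 + (+0.55)·300 = 22.50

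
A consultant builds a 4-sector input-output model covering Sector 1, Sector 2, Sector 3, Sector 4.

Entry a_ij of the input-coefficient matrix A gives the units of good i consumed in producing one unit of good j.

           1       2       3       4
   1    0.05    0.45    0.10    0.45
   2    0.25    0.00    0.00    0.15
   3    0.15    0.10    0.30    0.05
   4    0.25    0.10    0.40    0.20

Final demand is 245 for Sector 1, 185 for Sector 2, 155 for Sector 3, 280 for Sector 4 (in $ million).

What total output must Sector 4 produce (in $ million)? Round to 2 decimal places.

x_4 = 1110.67

I − A =
  [   0.95    -0.45    -0.10    -0.45]
  [  -0.25     1.00     0.00    -0.15]
  [  -0.15    -0.10     0.70    -0.05]
  [  -0.25    -0.10    -0.40     0.80]
Compute the cofactors C_ij = (−1)^(i+j)·(3×3 minor ij) of I−A; the adjugate is their transpose:
adj(I−A) = Cᵀ =
  [ 0.523500   0.301000   0.285500   0.368750]
  [ 0.170250   0.394000   0.125750   0.177500]
  [ 0.155250   0.135875   0.515125   0.145000]
  [ 0.262500   0.211250   0.362500   0.568750]
det(I−A) = Σ_j (I−A)_1j·C_1j = (0.95)(0.523500) + (-0.45)(0.170250) + (-0.10)(0.155250) + (-0.45)(0.262500) = 0.2870625
(I − A)⁻¹ = adj(I−A) / det(I−A) ≈
  [   1.8236     1.0486     0.9946     1.2846]
  [   0.5931     1.3725     0.4381     0.6183]
  [   0.5408     0.4733     1.7945     0.5051]
  [   0.9144     0.7359     1.2628     1.9813]
x = (I − A)⁻¹ d = adj(I−A)·d / det(I−A), with det(I−A) = 0.2870625:
  x_1 = (0.523500·245 + 0.301000·185 + 0.285500·155 + 0.368750·280) / 0.2870625 = 331.445 / 0.2870625 ≈ 1154.61
  x_2 = (0.170250·245 + 0.394000·185 + 0.125750·155 + 0.177500·280) / 0.2870625 = 183.7925 / 0.2870625 ≈ 640.25
  x_3 = (0.155250·245 + 0.135875·185 + 0.515125·155 + 0.145000·280) / 0.2870625 = 183.6175 / 0.2870625 ≈ 639.64
  x_4 = (0.262500·245 + 0.211250·185 + 0.362500·155 + 0.568750·280) / 0.2870625 = 318.83125 / 0.2870625 ≈ 1110.67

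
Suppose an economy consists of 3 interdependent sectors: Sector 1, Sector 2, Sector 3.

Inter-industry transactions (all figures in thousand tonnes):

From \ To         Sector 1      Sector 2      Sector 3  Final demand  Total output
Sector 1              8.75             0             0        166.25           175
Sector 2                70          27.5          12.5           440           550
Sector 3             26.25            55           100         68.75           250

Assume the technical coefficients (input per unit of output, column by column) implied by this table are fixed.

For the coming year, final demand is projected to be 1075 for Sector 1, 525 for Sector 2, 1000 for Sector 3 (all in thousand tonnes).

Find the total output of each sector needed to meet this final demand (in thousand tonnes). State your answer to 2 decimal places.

Technical coefficients a_ij = z_ij / X_j:
  a_11 = 8.75/175 = 0.05, a_21 = 70/175 = 0.40, a_31 = 26.25/175 = 0.15
  a_12 = 0/550 = 0.00, a_22 = 27.5/550 = 0.05, a_32 = 55/550 = 0.10
  a_13 = 0/250 = 0.00, a_23 = 12.5/250 = 0.05, a_33 = 100/250 = 0.40
I − A =
  [   0.95     0.00     0.00]
  [  -0.40     0.95    -0.05]
  [  -0.15    -0.10     0.60]
Cofactors of I−A, C_ij = (−1)^(i+j)·(minor ij) (rows/columns in the sector order above):
  C_11 = (0.95)(0.60) − (-0.05)(-0.10) = 0.5650
  C_12 = −[(-0.40)(0.60) − (-0.05)(-0.15)] = 0.2475
  C_13 = (-0.40)(-0.10) − (0.95)(-0.15) = 0.1825
  C_21 = −[(0.00)(0.60) − (0.00)(-0.10)] = 0.0000
  C_22 = (0.95)(0.60) − (0.00)(-0.15) = 0.5700
  C_23 = −[(0.95)(-0.10) − (0.00)(-0.15)] = 0.0950
  C_31 = (0.00)(-0.05) − (0.00)(0.95) = 0.0000
  C_32 = −[(0.95)(-0.05) − (0.00)(-0.40)] = 0.0475
  C_33 = (0.95)(0.95) − (0.00)(-0.40) = 0.9025
det(I−A) = Σ_j (I−A)_1j·C_1j = (0.95)(0.5650) + (0.00)(0.2475) + (0.00)(0.1825) = 0.53675
adj(I−A) = Cᵀ =
  [ 0.5650   0.0000   0.0000]
  [ 0.2475   0.5700   0.0475]
  [ 0.1825   0.0950   0.9025]
(I − A)⁻¹ = adj(I−A) / det(I−A) ≈
  [   1.0526     0.0000     0.0000]
  [   0.4611     1.0619     0.0885]
  [   0.3400     0.1770     1.6814]
x = (I − A)⁻¹ d = adj(I−A)·d / det(I−A), with det(I−A) = 0.53675:
  x_1 = (0.5650·1075 + 0.0000·525 + 0.0000·1000) / 0.53675 = 607.375 / 0.53675 ≈ 1131.58
  x_2 = (0.2475·1075 + 0.5700·525 + 0.0475·1000) / 0.53675 = 612.8125 / 0.53675 ≈ 1141.71
  x_3 = (0.1825·1075 + 0.0950·525 + 0.9025·1000) / 0.53675 = 1148.5625 / 0.53675 ≈ 2139.85

x_1 = 1131.58, x_2 = 1141.71, x_3 = 2139.85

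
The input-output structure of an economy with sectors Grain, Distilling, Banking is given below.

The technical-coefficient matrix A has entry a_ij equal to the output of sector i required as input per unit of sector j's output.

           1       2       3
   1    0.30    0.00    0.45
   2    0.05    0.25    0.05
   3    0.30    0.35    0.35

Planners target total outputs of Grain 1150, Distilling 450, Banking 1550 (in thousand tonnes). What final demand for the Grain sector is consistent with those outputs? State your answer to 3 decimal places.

d_1 = 107.500

I − A =
  [   0.70     0.00    -0.45]
  [  -0.05     0.75    -0.05]
  [  -0.30    -0.35     0.65]
d = (I − A) x:
  d_1 = (+0.70)·1150 + (+0.00)·450 + (-0.45)·1550 = 107.500
  d_2 = (-0.05)·1150 + (+0.75)·450 + (-0.05)·1550 = 202.500
  d_3 = (-0.30)·1150 + (-0.35)·450 + (+0.65)·1550 = 505.000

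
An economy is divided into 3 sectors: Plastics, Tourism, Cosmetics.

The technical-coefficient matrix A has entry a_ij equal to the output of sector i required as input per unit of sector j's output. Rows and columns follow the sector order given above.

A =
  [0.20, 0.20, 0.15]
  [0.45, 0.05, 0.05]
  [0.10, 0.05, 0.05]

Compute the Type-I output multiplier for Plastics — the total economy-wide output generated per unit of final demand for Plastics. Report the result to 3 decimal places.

m_1 = 2.354

I − A =
  [   0.80    -0.20    -0.15]
  [  -0.45     0.95    -0.05]
  [  -0.10    -0.05     0.95]
Cofactors of I−A, C_ij = (−1)^(i+j)·(minor ij) (rows/columns in the sector order above):
  C_11 = (0.95)(0.95) − (-0.05)(-0.05) = 0.9000
  C_12 = −[(-0.45)(0.95) − (-0.05)(-0.10)] = 0.4325
  C_13 = (-0.45)(-0.05) − (0.95)(-0.10) = 0.1175
  C_21 = −[(-0.20)(0.95) − (-0.15)(-0.05)] = 0.1975
  C_22 = (0.80)(0.95) − (-0.15)(-0.10) = 0.7450
  C_23 = −[(0.80)(-0.05) − (-0.20)(-0.10)] = 0.0600
  C_31 = (-0.20)(-0.05) − (-0.15)(0.95) = 0.1525
  C_32 = −[(0.80)(-0.05) − (-0.15)(-0.45)] = 0.1075
  C_33 = (0.80)(0.95) − (-0.20)(-0.45) = 0.6700
det(I−A) = Σ_j (I−A)_1j·C_1j = (0.80)(0.9000) + (-0.20)(0.4325) + (-0.15)(0.1175) = 0.615875
adj(I−A) = Cᵀ =
  [ 0.9000   0.1975   0.1525]
  [ 0.4325   0.7450   0.1075]
  [ 0.1175   0.0600   0.6700]
(I − A)⁻¹ = adj(I−A) / det(I−A) ≈
  [   1.4613     0.3207     0.2476]
  [   0.7023     1.2097     0.1745]
  [   0.1908     0.0974     1.0879]
The output multiplier for sector j is the column-j sum of the Leontief inverse (I − A)⁻¹ = adj(I−A) / det(I−A).
Column 1 of adj(I−A): (0.9000, 0.4325, 0.1175); det(I−A) = 0.615875.
m_1 = (0.9000 + 0.4325 + 0.1175) / 0.615875 = 1.45 / 0.615875 ≈ 2.354.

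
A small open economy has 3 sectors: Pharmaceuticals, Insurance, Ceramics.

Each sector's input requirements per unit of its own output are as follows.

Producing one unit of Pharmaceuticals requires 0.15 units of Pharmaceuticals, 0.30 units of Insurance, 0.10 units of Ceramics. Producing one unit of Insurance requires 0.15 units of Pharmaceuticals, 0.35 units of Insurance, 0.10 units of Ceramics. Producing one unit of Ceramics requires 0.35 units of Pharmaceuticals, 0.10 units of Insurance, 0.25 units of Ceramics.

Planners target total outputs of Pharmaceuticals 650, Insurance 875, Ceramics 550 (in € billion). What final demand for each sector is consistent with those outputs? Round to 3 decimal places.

I − A =
  [   0.85    -0.15    -0.35]
  [  -0.30     0.65    -0.10]
  [  -0.10    -0.10     0.75]
d = (I − A) x:
  d_P = (+0.85)·650 + (-0.15)·875 + (-0.35)·550 = 228.750
  d_I = (-0.30)·650 + (+0.65)·875 + (-0.10)·550 = 318.750
  d_C = (-0.10)·650 + (-0.10)·875 + (+0.75)·550 = 260.000

d_P = 228.750, d_I = 318.750, d_C = 260.000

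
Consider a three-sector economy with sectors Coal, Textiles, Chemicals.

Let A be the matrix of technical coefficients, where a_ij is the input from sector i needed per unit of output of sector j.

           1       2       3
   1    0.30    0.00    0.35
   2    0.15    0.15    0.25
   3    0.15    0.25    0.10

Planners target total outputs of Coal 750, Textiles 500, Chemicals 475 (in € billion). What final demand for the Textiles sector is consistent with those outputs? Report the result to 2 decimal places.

I − A =
  [   0.70     0.00    -0.35]
  [  -0.15     0.85    -0.25]
  [  -0.15    -0.25     0.90]
d = (I − A) x:
  d_1 = (+0.70)·750 + (+0.00)·500 + (-0.35)·475 = 358.75
  d_2 = (-0.15)·750 + (+0.85)·500 + (-0.25)·475 = 193.75
  d_3 = (-0.15)·750 + (-0.25)·500 + (+0.90)·475 = 190.00

d_2 = 193.75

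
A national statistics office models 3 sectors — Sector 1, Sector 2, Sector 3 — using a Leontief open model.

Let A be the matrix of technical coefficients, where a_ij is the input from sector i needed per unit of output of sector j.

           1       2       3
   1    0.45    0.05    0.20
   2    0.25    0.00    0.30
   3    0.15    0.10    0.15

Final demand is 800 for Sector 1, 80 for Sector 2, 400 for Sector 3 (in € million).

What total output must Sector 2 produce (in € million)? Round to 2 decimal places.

x_2 = 811.16

I − A =
  [   0.55    -0.05    -0.20]
  [  -0.25     1.00    -0.30]
  [  -0.15    -0.10     0.85]
Cofactors of I−A, C_ij = (−1)^(i+j)·(minor ij) (rows/columns in the sector order above):
  C_11 = (1.00)(0.85) − (-0.30)(-0.10) = 0.8200
  C_12 = −[(-0.25)(0.85) − (-0.30)(-0.15)] = 0.2575
  C_13 = (-0.25)(-0.10) − (1.00)(-0.15) = 0.1750
  C_21 = −[(-0.05)(0.85) − (-0.20)(-0.10)] = 0.0625
  C_22 = (0.55)(0.85) − (-0.20)(-0.15) = 0.4375
  C_23 = −[(0.55)(-0.10) − (-0.05)(-0.15)] = 0.0625
  C_31 = (-0.05)(-0.30) − (-0.20)(1.00) = 0.2150
  C_32 = −[(0.55)(-0.30) − (-0.20)(-0.25)] = 0.2150
  C_33 = (0.55)(1.00) − (-0.05)(-0.25) = 0.5375
det(I−A) = Σ_j (I−A)_1j·C_1j = (0.55)(0.8200) + (-0.05)(0.2575) + (-0.20)(0.1750) = 0.403125
adj(I−A) = Cᵀ =
  [ 0.8200   0.0625   0.2150]
  [ 0.2575   0.4375   0.2150]
  [ 0.1750   0.0625   0.5375]
(I − A)⁻¹ = adj(I−A) / det(I−A) ≈
  [   2.0341     0.1550     0.5333]
  [   0.6388     1.0853     0.5333]
  [   0.4341     0.1550     1.3333]
x = (I − A)⁻¹ d = adj(I−A)·d / det(I−A), with det(I−A) = 0.403125:
  x_1 = (0.8200·800 + 0.0625·80 + 0.2150·400) / 0.403125 = 747.00 / 0.403125 ≈ 1853.02
  x_2 = (0.2575·800 + 0.4375·80 + 0.2150·400) / 0.403125 = 327.00 / 0.403125 ≈ 811.16
  x_3 = (0.1750·800 + 0.0625·80 + 0.5375·400) / 0.403125 = 360.00 / 0.403125 ≈ 893.02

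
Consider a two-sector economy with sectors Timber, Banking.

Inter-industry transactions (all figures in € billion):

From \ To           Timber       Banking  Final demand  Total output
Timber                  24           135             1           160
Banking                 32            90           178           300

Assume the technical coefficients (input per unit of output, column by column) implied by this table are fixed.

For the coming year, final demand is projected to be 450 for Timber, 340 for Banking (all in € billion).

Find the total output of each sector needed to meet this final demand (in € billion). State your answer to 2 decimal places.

x_1 = 926.73, x_2 = 750.50

Technical coefficients a_ij = z_ij / X_j:
  a_11 = 24/160 = 0.15, a_21 = 32/160 = 0.20
  a_12 = 135/300 = 0.45, a_22 = 90/300 = 0.30
I − A =
  [   0.85    -0.45]
  [  -0.20     0.70]
det(I−A) = (0.85)(0.70) − (-0.45)(-0.20) = 0.5050
adj(I−A) = [[0.70, 0.45], [0.20, 0.85]]
(I − A)⁻¹ = adj(I−A) / det(I−A) ≈
  [   1.3861     0.8911]
  [   0.3960     1.6832]
x = (I − A)⁻¹ d = adj(I−A)·d / det(I−A), with det(I−A) = 0.5050:
  x_1 = (0.70·450 + 0.45·340) / 0.5050 = 468.00 / 0.5050 ≈ 926.73
  x_2 = (0.20·450 + 0.85·340) / 0.5050 = 379.00 / 0.5050 ≈ 750.50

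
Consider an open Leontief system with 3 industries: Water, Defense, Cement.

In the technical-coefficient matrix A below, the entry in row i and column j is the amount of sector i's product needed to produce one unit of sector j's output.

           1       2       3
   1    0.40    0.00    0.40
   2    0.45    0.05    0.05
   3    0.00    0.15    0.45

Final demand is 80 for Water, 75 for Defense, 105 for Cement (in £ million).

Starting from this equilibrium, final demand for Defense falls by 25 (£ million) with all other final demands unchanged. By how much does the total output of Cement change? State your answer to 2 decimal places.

Δx_3 = -7.98

I − A =
  [   0.60     0.00    -0.40]
  [  -0.45     0.95    -0.05]
  [   0.00    -0.15     0.55]
Cofactors of I−A, C_ij = (−1)^(i+j)·(minor ij) (rows/columns in the sector order above):
  C_11 = (0.95)(0.55) − (-0.05)(-0.15) = 0.5150
  C_12 = −[(-0.45)(0.55) − (-0.05)(0.00)] = 0.2475
  C_13 = (-0.45)(-0.15) − (0.95)(0.00) = 0.0675
  C_21 = −[(0.00)(0.55) − (-0.40)(-0.15)] = 0.0600
  C_22 = (0.60)(0.55) − (-0.40)(0.00) = 0.3300
  C_23 = −[(0.60)(-0.15) − (0.00)(0.00)] = 0.0900
  C_31 = (0.00)(-0.05) − (-0.40)(0.95) = 0.3800
  C_32 = −[(0.60)(-0.05) − (-0.40)(-0.45)] = 0.2100
  C_33 = (0.60)(0.95) − (0.00)(-0.45) = 0.5700
det(I−A) = Σ_j (I−A)_1j·C_1j = (0.60)(0.5150) + (0.00)(0.2475) + (-0.40)(0.0675) = 0.2820
adj(I−A) = Cᵀ =
  [ 0.5150   0.0600   0.3800]
  [ 0.2475   0.3300   0.2100]
  [ 0.0675   0.0900   0.5700]
(I − A)⁻¹ = adj(I−A) / det(I−A) ≈
  [   1.8262     0.2128     1.3475]
  [   0.8777     1.1702     0.7447]
  [   0.2394     0.3191     2.0213]
Δx = (I − A)⁻¹ Δd with Δd having -25 in the Defense component and 0 elsewhere.
So Δx_3 = L_32 · (-25), where L_32 = adj(I−A)_32 / det(I−A) = 0.0900 / 0.2820.
Δx_3 = 0.0900 × (-25) / 0.2820 = -2.25 / 0.2820 ≈ -7.98.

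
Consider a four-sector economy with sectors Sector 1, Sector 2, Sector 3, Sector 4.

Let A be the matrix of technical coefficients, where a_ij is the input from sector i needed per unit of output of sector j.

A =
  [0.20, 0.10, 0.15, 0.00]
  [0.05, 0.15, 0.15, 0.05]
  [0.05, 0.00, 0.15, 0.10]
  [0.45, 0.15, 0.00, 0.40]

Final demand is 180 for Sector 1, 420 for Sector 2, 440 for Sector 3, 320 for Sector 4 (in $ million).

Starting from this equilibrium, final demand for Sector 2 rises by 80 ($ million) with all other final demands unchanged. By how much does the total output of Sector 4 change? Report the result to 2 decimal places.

Δx_4 = 34.28

I − A =
  [   0.80    -0.10    -0.15     0.00]
  [  -0.05     0.85    -0.15    -0.05]
  [  -0.05     0.00     0.85    -0.10]
  [  -0.45    -0.15     0.00     0.60]
Compute the cofactors C_ij = (−1)^(i+j)·(3×3 minor ij) of I−A; the adjugate is their transpose:
adj(I−A) = Cᵀ =
  [ 0.424875   0.053250   0.084375   0.018500]
  [ 0.055875   0.396750   0.079875   0.046375]
  [ 0.064125   0.019500   0.396750   0.067750]
  [ 0.332625   0.139125   0.083250   0.566625]
det(I−A) = Σ_j (I−A)_1j·C_1j = (0.80)(0.424875) + (-0.10)(0.055875) + (-0.15)(0.064125) + (0.00)(0.332625) = 0.32469375
(I − A)⁻¹ = adj(I−A) / det(I−A) ≈
  [   1.3085     0.1640     0.2599     0.0570]
  [   0.1721     1.2219     0.2460     0.1428]
  [   0.1975     0.0601     1.2219     0.2087]
  [   1.0244     0.4285     0.2564     1.7451]
Δx = (I − A)⁻¹ Δd with Δd having +80 in the Sector 2 component and 0 elsewhere.
So Δx_4 = L_42 · (+80), where L_42 = adj(I−A)_42 / det(I−A) = 0.139125 / 0.32469375.
Δx_4 = 0.139125 × (+80) / 0.32469375 = 11.13 / 0.32469375 ≈ 34.28.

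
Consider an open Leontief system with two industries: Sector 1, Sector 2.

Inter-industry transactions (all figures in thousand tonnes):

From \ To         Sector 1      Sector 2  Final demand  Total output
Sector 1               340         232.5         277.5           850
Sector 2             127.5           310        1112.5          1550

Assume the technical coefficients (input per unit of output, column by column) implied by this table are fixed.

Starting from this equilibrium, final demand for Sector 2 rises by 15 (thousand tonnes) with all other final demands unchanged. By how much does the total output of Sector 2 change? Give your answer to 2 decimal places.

Technical coefficients a_ij = z_ij / X_j:
  a_11 = 340/850 = 0.40, a_21 = 127.5/850 = 0.15
  a_12 = 232.5/1550 = 0.15, a_22 = 310/1550 = 0.20
I − A =
  [   0.60    -0.15]
  [  -0.15     0.80]
det(I−A) = (0.60)(0.80) − (-0.15)(-0.15) = 0.4575
adj(I−A) = [[0.80, 0.15], [0.15, 0.60]]
(I − A)⁻¹ = adj(I−A) / det(I−A) ≈
  [   1.7486     0.3279]
  [   0.3279     1.3115]
Δx = (I − A)⁻¹ Δd with Δd having +15 in the Sector 2 component and 0 elsewhere.
So Δx_2 = L_22 · (+15), where L_22 = adj(I−A)_22 / det(I−A) = 0.60 / 0.4575.
Δx_2 = 0.60 × (+15) / 0.4575 = 9.00 / 0.4575 ≈ 19.67.

Δx_2 = 19.67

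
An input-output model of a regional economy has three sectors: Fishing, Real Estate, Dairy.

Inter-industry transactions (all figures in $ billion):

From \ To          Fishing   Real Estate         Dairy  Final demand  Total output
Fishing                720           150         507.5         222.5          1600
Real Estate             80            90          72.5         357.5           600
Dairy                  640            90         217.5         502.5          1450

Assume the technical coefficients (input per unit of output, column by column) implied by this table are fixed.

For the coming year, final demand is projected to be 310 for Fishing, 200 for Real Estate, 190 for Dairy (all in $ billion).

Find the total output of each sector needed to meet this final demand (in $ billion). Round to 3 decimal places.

x_1 = 1302.930, x_2 = 364.941, x_3 = 901.074

Technical coefficients a_ij = z_ij / X_j:
  a_11 = 720/1600 = 0.45, a_21 = 80/1600 = 0.05, a_31 = 640/1600 = 0.40
  a_12 = 150/600 = 0.25, a_22 = 90/600 = 0.15, a_32 = 90/600 = 0.15
  a_13 = 507.5/1450 = 0.35, a_23 = 72.5/1450 = 0.05, a_33 = 217.5/1450 = 0.15
I − A =
  [   0.55    -0.25    -0.35]
  [  -0.05     0.85    -0.05]
  [  -0.40    -0.15     0.85]
Cofactors of I−A, C_ij = (−1)^(i+j)·(minor ij) (rows/columns in the sector order above):
  C_11 = (0.85)(0.85) − (-0.05)(-0.15) = 0.7150
  C_12 = −[(-0.05)(0.85) − (-0.05)(-0.40)] = 0.0625
  C_13 = (-0.05)(-0.15) − (0.85)(-0.40) = 0.3475
  C_21 = −[(-0.25)(0.85) − (-0.35)(-0.15)] = 0.2650
  C_22 = (0.55)(0.85) − (-0.35)(-0.40) = 0.3275
  C_23 = −[(0.55)(-0.15) − (-0.25)(-0.40)] = 0.1825
  C_31 = (-0.25)(-0.05) − (-0.35)(0.85) = 0.3100
  C_32 = −[(0.55)(-0.05) − (-0.35)(-0.05)] = 0.0450
  C_33 = (0.55)(0.85) − (-0.25)(-0.05) = 0.4550
det(I−A) = Σ_j (I−A)_1j·C_1j = (0.55)(0.7150) + (-0.25)(0.0625) + (-0.35)(0.3475) = 0.2560
adj(I−A) = Cᵀ =
  [ 0.7150   0.2650   0.3100]
  [ 0.0625   0.3275   0.0450]
  [ 0.3475   0.1825   0.4550]
(I − A)⁻¹ = adj(I−A) / det(I−A) ≈
  [   2.7930     1.0352     1.2109]
  [   0.2441     1.2793     0.1758]
  [   1.3574     0.7129     1.7773]
x = (I − A)⁻¹ d = adj(I−A)·d / det(I−A), with det(I−A) = 0.2560:
  x_1 = (0.7150·310 + 0.2650·200 + 0.3100·190) / 0.2560 = 333.55 / 0.2560 ≈ 1302.930
  x_2 = (0.0625·310 + 0.3275·200 + 0.0450·190) / 0.2560 = 93.425 / 0.2560 ≈ 364.941
  x_3 = (0.3475·310 + 0.1825·200 + 0.4550·190) / 0.2560 = 230.675 / 0.2560 ≈ 901.074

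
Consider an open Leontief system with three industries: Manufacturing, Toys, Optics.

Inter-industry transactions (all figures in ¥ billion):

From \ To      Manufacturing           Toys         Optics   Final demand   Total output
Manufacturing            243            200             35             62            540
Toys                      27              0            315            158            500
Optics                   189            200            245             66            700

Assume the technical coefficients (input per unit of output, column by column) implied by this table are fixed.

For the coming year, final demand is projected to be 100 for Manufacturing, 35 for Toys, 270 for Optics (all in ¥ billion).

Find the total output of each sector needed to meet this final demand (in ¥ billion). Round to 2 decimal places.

x_M = 725.00, x_T = 600.00, x_O = 1175.00

Technical coefficients a_ij = z_ij / X_j:
  a_MM = 243/540 = 0.45, a_TM = 27/540 = 0.05, a_OM = 189/540 = 0.35
  a_MT = 200/500 = 0.40, a_TT = 0/500 = 0.00, a_OT = 200/500 = 0.40
  a_MO = 35/700 = 0.05, a_TO = 315/700 = 0.45, a_OO = 245/700 = 0.35
I − A =
  [   0.55    -0.40    -0.05]
  [  -0.05     1.00    -0.45]
  [  -0.35    -0.40     0.65]
Cofactors of I−A, C_ij = (−1)^(i+j)·(minor ij) (rows/columns in the sector order above):
  C_11 = (1.00)(0.65) − (-0.45)(-0.40) = 0.4700
  C_12 = −[(-0.05)(0.65) − (-0.45)(-0.35)] = 0.1900
  C_13 = (-0.05)(-0.40) − (1.00)(-0.35) = 0.3700
  C_21 = −[(-0.40)(0.65) − (-0.05)(-0.40)] = 0.2800
  C_22 = (0.55)(0.65) − (-0.05)(-0.35) = 0.3400
  C_23 = −[(0.55)(-0.40) − (-0.40)(-0.35)] = 0.3600
  C_31 = (-0.40)(-0.45) − (-0.05)(1.00) = 0.2300
  C_32 = −[(0.55)(-0.45) − (-0.05)(-0.05)] = 0.2500
  C_33 = (0.55)(1.00) − (-0.40)(-0.05) = 0.5300
det(I−A) = Σ_j (I−A)_1j·C_1j = (0.55)(0.4700) + (-0.40)(0.1900) + (-0.05)(0.3700) = 0.1640
adj(I−A) = Cᵀ =
  [ 0.4700   0.2800   0.2300]
  [ 0.1900   0.3400   0.2500]
  [ 0.3700   0.3600   0.5300]
(I − A)⁻¹ = adj(I−A) / det(I−A) ≈
  [   2.8659     1.7073     1.4024]
  [   1.1585     2.0732     1.5244]
  [   2.2561     2.1951     3.2317]
x = (I − A)⁻¹ d = adj(I−A)·d / det(I−A), with det(I−A) = 0.1640:
  x_M = (0.4700·100 + 0.2800·35 + 0.2300·270) / 0.1640 = 118.90 / 0.1640 = 725.00
  x_T = (0.1900·100 + 0.3400·35 + 0.2500·270) / 0.1640 = 98.40 / 0.1640 = 600.00
  x_O = (0.3700·100 + 0.3600·35 + 0.5300·270) / 0.1640 = 192.70 / 0.1640 = 1175.00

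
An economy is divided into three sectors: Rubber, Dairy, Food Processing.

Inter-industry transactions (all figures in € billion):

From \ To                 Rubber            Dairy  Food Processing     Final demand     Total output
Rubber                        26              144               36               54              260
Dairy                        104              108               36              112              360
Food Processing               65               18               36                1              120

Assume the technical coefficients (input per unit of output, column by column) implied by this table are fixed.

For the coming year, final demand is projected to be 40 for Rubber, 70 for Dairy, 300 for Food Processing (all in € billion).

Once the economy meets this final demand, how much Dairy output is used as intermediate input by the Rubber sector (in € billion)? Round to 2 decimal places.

z_21 = 244.32

Technical coefficients a_ij = z_ij / X_j:
  a_11 = 26/260 = 0.10, a_21 = 104/260 = 0.40, a_31 = 65/260 = 0.25
  a_12 = 144/360 = 0.40, a_22 = 108/360 = 0.30, a_32 = 18/360 = 0.05
  a_13 = 36/120 = 0.30, a_23 = 36/120 = 0.30, a_33 = 36/120 = 0.30
I − A =
  [   0.90    -0.40    -0.30]
  [  -0.40     0.70    -0.30]
  [  -0.25    -0.05     0.70]
Cofactors of I−A, C_ij = (−1)^(i+j)·(minor ij) (rows/columns in the sector order above):
  C_11 = (0.70)(0.70) − (-0.30)(-0.05) = 0.4750
  C_12 = −[(-0.40)(0.70) − (-0.30)(-0.25)] = 0.3550
  C_13 = (-0.40)(-0.05) − (0.70)(-0.25) = 0.1950
  C_21 = −[(-0.40)(0.70) − (-0.30)(-0.05)] = 0.2950
  C_22 = (0.90)(0.70) − (-0.30)(-0.25) = 0.5550
  C_23 = −[(0.90)(-0.05) − (-0.40)(-0.25)] = 0.1450
  C_31 = (-0.40)(-0.30) − (-0.30)(0.70) = 0.3300
  C_32 = −[(0.90)(-0.30) − (-0.30)(-0.40)] = 0.3900
  C_33 = (0.90)(0.70) − (-0.40)(-0.40) = 0.4700
det(I−A) = Σ_j (I−A)_1j·C_1j = (0.90)(0.4750) + (-0.40)(0.3550) + (-0.30)(0.1950) = 0.2270
adj(I−A) = Cᵀ =
  [ 0.4750   0.2950   0.3300]
  [ 0.3550   0.5550   0.3900]
  [ 0.1950   0.1450   0.4700]
(I − A)⁻¹ = adj(I−A) / det(I−A) ≈
  [   2.0925     1.2996     1.4537]
  [   1.5639     2.4449     1.7181]
  [   0.8590     0.6388     2.0705]
First solve x = (I − A)⁻¹ d = adj(I−A)·d / det(I−A); in particular x_1 = (0.4750·40 + 0.2950·70 + 0.3300·300) / 0.2270 = 138.65 / 0.2270 ≈ 610.7930.
Intermediate flow from 2 to 1: z_21 = a_21 · x_1 = 0.40 × 138.65 / 0.2270 = 55.46 / 0.2270 ≈ 244.32.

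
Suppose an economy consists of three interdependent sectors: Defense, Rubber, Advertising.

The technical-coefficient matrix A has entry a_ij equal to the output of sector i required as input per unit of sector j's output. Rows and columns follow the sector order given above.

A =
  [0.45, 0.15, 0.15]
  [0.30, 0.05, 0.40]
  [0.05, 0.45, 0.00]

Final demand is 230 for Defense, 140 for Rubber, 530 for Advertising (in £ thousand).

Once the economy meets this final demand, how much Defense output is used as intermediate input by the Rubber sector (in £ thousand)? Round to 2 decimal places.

z_12 = 124.96

I − A =
  [   0.55    -0.15    -0.15]
  [  -0.30     0.95    -0.40]
  [  -0.05    -0.45     1.00]
Cofactors of I−A, C_ij = (−1)^(i+j)·(minor ij) (rows/columns in the sector order above):
  C_11 = (0.95)(1.00) − (-0.40)(-0.45) = 0.7700
  C_12 = −[(-0.30)(1.00) − (-0.40)(-0.05)] = 0.3200
  C_13 = (-0.30)(-0.45) − (0.95)(-0.05) = 0.1825
  C_21 = −[(-0.15)(1.00) − (-0.15)(-0.45)] = 0.2175
  C_22 = (0.55)(1.00) − (-0.15)(-0.05) = 0.5425
  C_23 = −[(0.55)(-0.45) − (-0.15)(-0.05)] = 0.2550
  C_31 = (-0.15)(-0.40) − (-0.15)(0.95) = 0.2025
  C_32 = −[(0.55)(-0.40) − (-0.15)(-0.30)] = 0.2650
  C_33 = (0.55)(0.95) − (-0.15)(-0.30) = 0.4775
det(I−A) = Σ_j (I−A)_1j·C_1j = (0.55)(0.7700) + (-0.15)(0.3200) + (-0.15)(0.1825) = 0.348125
adj(I−A) = Cᵀ =
  [ 0.7700   0.2175   0.2025]
  [ 0.3200   0.5425   0.2650]
  [ 0.1825   0.2550   0.4775]
(I − A)⁻¹ = adj(I−A) / det(I−A) ≈
  [   2.2118     0.6248     0.5817]
  [   0.9192     1.5583     0.7612]
  [   0.5242     0.7325     1.3716]
First solve x = (I − A)⁻¹ d = adj(I−A)·d / det(I−A); in particular x_2 = (0.3200·230 + 0.5425·140 + 0.2650·530) / 0.348125 = 290.00 / 0.348125 ≈ 833.0341.
Intermediate flow from 1 to 2: z_12 = a_12 · x_2 = 0.15 × 290.00 / 0.348125 = 43.50 / 0.348125 ≈ 124.96.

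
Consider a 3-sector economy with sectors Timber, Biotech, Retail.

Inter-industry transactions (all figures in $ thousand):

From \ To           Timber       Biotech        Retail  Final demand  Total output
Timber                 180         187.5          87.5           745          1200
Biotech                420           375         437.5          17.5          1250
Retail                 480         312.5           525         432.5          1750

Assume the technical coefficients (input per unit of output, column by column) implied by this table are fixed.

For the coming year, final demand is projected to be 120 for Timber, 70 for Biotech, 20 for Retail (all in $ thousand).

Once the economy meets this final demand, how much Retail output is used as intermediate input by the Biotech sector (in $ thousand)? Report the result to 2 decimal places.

Technical coefficients a_ij = z_ij / X_j:
  a_11 = 180/1200 = 0.15, a_21 = 420/1200 = 0.35, a_31 = 480/1200 = 0.40
  a_12 = 187.5/1250 = 0.15, a_22 = 375/1250 = 0.30, a_32 = 312.5/1250 = 0.25
  a_13 = 87.5/1750 = 0.05, a_23 = 437.5/1750 = 0.25, a_33 = 525/1750 = 0.30
I − A =
  [   0.85    -0.15    -0.05]
  [  -0.35     0.70    -0.25]
  [  -0.40    -0.25     0.70]
Cofactors of I−A, C_ij = (−1)^(i+j)·(minor ij) (rows/columns in the sector order above):
  C_11 = (0.70)(0.70) − (-0.25)(-0.25) = 0.4275
  C_12 = −[(-0.35)(0.70) − (-0.25)(-0.40)] = 0.3450
  C_13 = (-0.35)(-0.25) − (0.70)(-0.40) = 0.3675
  C_21 = −[(-0.15)(0.70) − (-0.05)(-0.25)] = 0.1175
  C_22 = (0.85)(0.70) − (-0.05)(-0.40) = 0.5750
  C_23 = −[(0.85)(-0.25) − (-0.15)(-0.40)] = 0.2725
  C_31 = (-0.15)(-0.25) − (-0.05)(0.70) = 0.0725
  C_32 = −[(0.85)(-0.25) − (-0.05)(-0.35)] = 0.2300
  C_33 = (0.85)(0.70) − (-0.15)(-0.35) = 0.5425
det(I−A) = Σ_j (I−A)_1j·C_1j = (0.85)(0.4275) + (-0.15)(0.3450) + (-0.05)(0.3675) = 0.29325
adj(I−A) = Cᵀ =
  [ 0.4275   0.1175   0.0725]
  [ 0.3450   0.5750   0.2300]
  [ 0.3675   0.2725   0.5425]
(I − A)⁻¹ = adj(I−A) / det(I−A) ≈
  [   1.4578     0.4007     0.2472]
  [   1.1765     1.9608     0.7843]
  [   1.2532     0.9292     1.8500]
First solve x = (I − A)⁻¹ d = adj(I−A)·d / det(I−A); in particular x_2 = (0.3450·120 + 0.5750·70 + 0.2300·20) / 0.29325 = 86.25 / 0.29325 ≈ 294.1176.
Intermediate flow from 3 to 2: z_32 = a_32 · x_2 = 0.25 × 86.25 / 0.29325 = 21.5625 / 0.29325 ≈ 73.53.

z_32 = 73.53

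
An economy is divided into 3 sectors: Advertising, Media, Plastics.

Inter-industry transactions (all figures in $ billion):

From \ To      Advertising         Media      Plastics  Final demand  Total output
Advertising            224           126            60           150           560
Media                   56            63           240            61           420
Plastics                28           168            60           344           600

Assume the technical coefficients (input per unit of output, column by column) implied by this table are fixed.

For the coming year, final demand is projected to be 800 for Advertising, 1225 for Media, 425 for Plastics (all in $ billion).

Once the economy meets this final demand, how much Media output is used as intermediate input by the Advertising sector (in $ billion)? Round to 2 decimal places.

Technical coefficients a_ij = z_ij / X_j:
  a_11 = 224/560 = 0.40, a_21 = 56/560 = 0.10, a_31 = 28/560 = 0.05
  a_12 = 126/420 = 0.30, a_22 = 63/420 = 0.15, a_32 = 168/420 = 0.40
  a_13 = 60/600 = 0.10, a_23 = 240/600 = 0.40, a_33 = 60/600 = 0.10
I − A =
  [   0.60    -0.30    -0.10]
  [  -0.10     0.85    -0.40]
  [  -0.05    -0.40     0.90]
Cofactors of I−A, C_ij = (−1)^(i+j)·(minor ij) (rows/columns in the sector order above):
  C_11 = (0.85)(0.90) − (-0.40)(-0.40) = 0.6050
  C_12 = −[(-0.10)(0.90) − (-0.40)(-0.05)] = 0.1100
  C_13 = (-0.10)(-0.40) − (0.85)(-0.05) = 0.0825
  C_21 = −[(-0.30)(0.90) − (-0.10)(-0.40)] = 0.3100
  C_22 = (0.60)(0.90) − (-0.10)(-0.05) = 0.5350
  C_23 = −[(0.60)(-0.40) − (-0.30)(-0.05)] = 0.2550
  C_31 = (-0.30)(-0.40) − (-0.10)(0.85) = 0.2050
  C_32 = −[(0.60)(-0.40) − (-0.10)(-0.10)] = 0.2500
  C_33 = (0.60)(0.85) − (-0.30)(-0.10) = 0.4800
det(I−A) = Σ_j (I−A)_1j·C_1j = (0.60)(0.6050) + (-0.30)(0.1100) + (-0.10)(0.0825) = 0.32175
adj(I−A) = Cᵀ =
  [ 0.6050   0.3100   0.2050]
  [ 0.1100   0.5350   0.2500]
  [ 0.0825   0.2550   0.4800]
(I − A)⁻¹ = adj(I−A) / det(I−A) ≈
  [   1.8803     0.9635     0.6371]
  [   0.3419     1.6628     0.7770]
  [   0.2564     0.7925     1.4918]
First solve x = (I − A)⁻¹ d = adj(I−A)·d / det(I−A); in particular x_1 = (0.6050·800 + 0.3100·1225 + 0.2050·425) / 0.32175 = 950.875 / 0.32175 ≈ 2955.3225.
Intermediate flow from 2 to 1: z_21 = a_21 · x_1 = 0.10 × 950.875 / 0.32175 = 95.0875 / 0.32175 ≈ 295.53.

z_21 = 295.53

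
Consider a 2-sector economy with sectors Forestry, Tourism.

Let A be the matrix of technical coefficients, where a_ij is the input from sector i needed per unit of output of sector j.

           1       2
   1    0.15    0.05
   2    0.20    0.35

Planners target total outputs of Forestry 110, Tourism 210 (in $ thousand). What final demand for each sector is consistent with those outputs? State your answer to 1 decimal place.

I − A =
  [   0.85    -0.05]
  [  -0.20     0.65]
d = (I − A) x:
  d_1 = (+0.85)·110 + (-0.05)·210 = 83.0
  d_2 = (-0.20)·110 + (+0.65)·210 = 114.5

d_1 = 83.0, d_2 = 114.5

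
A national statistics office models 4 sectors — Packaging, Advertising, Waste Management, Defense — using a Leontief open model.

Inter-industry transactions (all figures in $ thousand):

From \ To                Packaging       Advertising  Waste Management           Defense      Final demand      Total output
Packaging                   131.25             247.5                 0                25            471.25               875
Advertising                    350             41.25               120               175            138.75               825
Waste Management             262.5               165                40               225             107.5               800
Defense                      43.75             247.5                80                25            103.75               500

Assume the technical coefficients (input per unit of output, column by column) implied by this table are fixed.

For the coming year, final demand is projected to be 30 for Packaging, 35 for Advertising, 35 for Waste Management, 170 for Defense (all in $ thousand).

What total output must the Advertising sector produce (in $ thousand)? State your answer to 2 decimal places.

Technical coefficients a_ij = z_ij / X_j:
  a_PP = 131.25/875 = 0.15, a_AP = 350/875 = 0.40, a_WP = 262.5/875 = 0.30, a_DP = 43.75/875 = 0.05
  a_PA = 247.5/825 = 0.30, a_AA = 41.25/825 = 0.05, a_WA = 165/825 = 0.20, a_DA = 247.5/825 = 0.30
  a_PW = 0/800 = 0.00, a_AW = 120/800 = 0.15, a_WW = 40/800 = 0.05, a_DW = 80/800 = 0.10
  a_PD = 25/500 = 0.05, a_AD = 175/500 = 0.35, a_WD = 225/500 = 0.45, a_DD = 25/500 = 0.05
I − A =
  [   0.85    -0.30     0.00    -0.05]
  [  -0.40     0.95    -0.15    -0.35]
  [  -0.30    -0.20     0.95    -0.45]
  [  -0.05    -0.30    -0.10     0.95]
Compute the cofactors C_ij = (−1)^(i+j)·(3×3 minor ij) of I−A; the adjugate is their transpose:
adj(I−A) = Cᵀ =
  [ 0.659125   0.272500   0.060250   0.163625]
  [ 0.416250   0.725000   0.152500   0.361250]
  [ 0.394125   0.372500   0.550250   0.418625]
  [ 0.207625   0.282500   0.109250   0.614125]
det(I−A) = Σ_j (I−A)_1j·C_1j = (0.85)(0.659125) + (-0.30)(0.416250) + (0.00)(0.394125) + (-0.05)(0.207625) = 0.4250
(I − A)⁻¹ = adj(I−A) / det(I−A) ≈
  [   1.5509     0.6412     0.1418     0.3850]
  [   0.9794     1.7059     0.3588     0.8500]
  [   0.9274     0.8765     1.2947     0.9850]
  [   0.4885     0.6647     0.2571     1.4450]
x = (I − A)⁻¹ d = adj(I−A)·d / det(I−A), with det(I−A) = 0.4250:
  x_P = (0.659125·30 + 0.272500·35 + 0.060250·35 + 0.163625·170) / 0.4250 = 59.23625 / 0.4250 ≈ 139.38
  x_A = (0.416250·30 + 0.725000·35 + 0.152500·35 + 0.361250·170) / 0.4250 = 104.6125 / 0.4250 ≈ 246.15
  x_W = (0.394125·30 + 0.372500·35 + 0.550250·35 + 0.418625·170) / 0.4250 = 115.28625 / 0.4250 ≈ 271.26
  x_D = (0.207625·30 + 0.282500·35 + 0.109250·35 + 0.614125·170) / 0.4250 = 124.34125 / 0.4250 ≈ 292.57

x_A = 246.15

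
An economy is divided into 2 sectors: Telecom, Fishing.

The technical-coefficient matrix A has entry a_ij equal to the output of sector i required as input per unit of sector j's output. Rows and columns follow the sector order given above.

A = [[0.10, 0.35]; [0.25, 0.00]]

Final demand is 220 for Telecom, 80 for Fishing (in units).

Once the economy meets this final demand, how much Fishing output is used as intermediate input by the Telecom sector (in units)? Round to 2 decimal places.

I − A =
  [   0.90    -0.35]
  [  -0.25     1.00]
det(I−A) = (0.90)(1.00) − (-0.35)(-0.25) = 0.8125
adj(I−A) = [[1.00, 0.35], [0.25, 0.90]]
(I − A)⁻¹ = adj(I−A) / det(I−A) ≈
  [   1.2308     0.4308]
  [   0.3077     1.1077]
First solve x = (I − A)⁻¹ d = adj(I−A)·d / det(I−A); in particular x_1 = (1.00·220 + 0.35·80) / 0.8125 = 248.00 / 0.8125 ≈ 305.2308.
Intermediate flow from 2 to 1: z_21 = a_21 · x_1 = 0.25 × 248.00 / 0.8125 = 62.00 / 0.8125 ≈ 76.31.

z_21 = 76.31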